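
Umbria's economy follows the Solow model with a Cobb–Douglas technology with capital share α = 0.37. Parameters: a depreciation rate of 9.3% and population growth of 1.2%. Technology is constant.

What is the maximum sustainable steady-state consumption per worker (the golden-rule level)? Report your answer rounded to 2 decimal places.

At the golden rule, f'(k) = n + δ, so α·k^(α−1) = n + δ and k_gold = (α/(n + δ))^(1/(1−α)).
k_gold = (0.37/0.105)^(1/0.63) = 3.5238^1.5873 ≈ 7.3836
c_gold = f(k_gold) − (n + δ)·k_gold = 2.0954 − 0.105×7.3836 ≈ 1.3201

c_gold ≈ 1.32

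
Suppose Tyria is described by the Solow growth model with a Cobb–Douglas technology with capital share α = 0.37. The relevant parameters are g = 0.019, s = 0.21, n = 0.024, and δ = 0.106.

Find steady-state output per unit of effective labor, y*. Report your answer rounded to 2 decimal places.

In steady state, investment equals break-even investment: s·k^α = (n + g + δ)·k.
Rearranging, k^(1−α) = s / (n + g + δ).
k^0.63 = 0.21 / (0.024 + 0.019 + 0.106) = 0.21 / 0.149 = 1.4094
k* = 1.4094^(1/0.63) ≈ 1.7241
y* = (k*)^α = 1.7241^0.37 ≈ 1.2233

y* = 1.22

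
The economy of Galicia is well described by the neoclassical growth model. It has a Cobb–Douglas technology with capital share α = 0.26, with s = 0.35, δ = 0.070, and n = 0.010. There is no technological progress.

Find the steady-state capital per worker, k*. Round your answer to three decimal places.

In steady state, investment equals break-even investment: s·k^α = (n + δ)·k.
Dividing both sides by k: k^(1−α) = s / (n + δ).
k^0.74 = 0.35 / (0.010 + 0.070) = 0.35 / 0.080 = 4.3750
k* = 4.3750^(1/0.74) ≈ 7.3483

k* = 7.348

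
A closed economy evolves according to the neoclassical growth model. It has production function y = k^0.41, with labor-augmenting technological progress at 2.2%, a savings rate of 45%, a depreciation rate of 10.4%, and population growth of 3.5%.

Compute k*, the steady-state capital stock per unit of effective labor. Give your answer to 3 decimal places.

k* ≈ 5.709

In steady state, investment equals break-even investment: s·k^α = (n + g + δ)·k.
Rearranging, k^(1−α) = s / (n + g + δ).
k^0.59 = 0.45 / (0.035 + 0.022 + 0.104) = 0.45 / 0.161 = 2.7950
k* = 2.7950^(1/0.59) ≈ 5.7093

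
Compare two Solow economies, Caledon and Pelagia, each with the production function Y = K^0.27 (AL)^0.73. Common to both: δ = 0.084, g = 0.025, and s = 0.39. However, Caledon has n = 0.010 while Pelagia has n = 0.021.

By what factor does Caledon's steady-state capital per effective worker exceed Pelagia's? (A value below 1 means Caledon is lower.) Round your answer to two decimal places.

k*_C / k*_P ≈ 1.13

Steady-state k* = [s/(n + g + δ)]^(1/(1−α)), so the ratio is [ (s_C/(n + g + δ)_C) / (s_P/(n + g + δ)_P) ]^1.3699.
s_C/(n + g + δ)_C = 0.39/0.119 = 3.2773; s_P/(n + g + δ)_P = 0.39/0.130 = 3.0000.
Ratio = (3.2773/3.0000)^1.3699 = 1.0924^1.3699 ≈ 1.1287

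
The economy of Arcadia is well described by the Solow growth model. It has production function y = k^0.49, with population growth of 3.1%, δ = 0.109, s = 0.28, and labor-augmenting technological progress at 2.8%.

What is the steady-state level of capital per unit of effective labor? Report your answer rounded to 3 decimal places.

k* ≈ 2.723

At the steady state, Δk = 0, so s·k^α = (n + g + δ)·k.
Rearranging, k^(1−α) = s / (n + g + δ).
k^0.51 = 0.28 / (0.031 + 0.028 + 0.109) = 0.28 / 0.168 = 1.6667
k* = 1.6667^(1/0.51) ≈ 2.7228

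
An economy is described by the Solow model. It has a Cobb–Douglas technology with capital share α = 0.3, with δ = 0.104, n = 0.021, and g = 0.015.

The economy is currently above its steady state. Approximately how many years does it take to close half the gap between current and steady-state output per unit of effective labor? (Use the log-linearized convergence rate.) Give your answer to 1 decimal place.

t_½ ≈ 7.1 years

Near the steady state the convergence rate is λ = (1 − α)(n + g + δ).
λ = (1 − 0.3) × 0.140 = 0.7 × 0.140 = 0.0980
Half-life = ln 2 / λ = 0.6931 / 0.0980 ≈ 7.07 years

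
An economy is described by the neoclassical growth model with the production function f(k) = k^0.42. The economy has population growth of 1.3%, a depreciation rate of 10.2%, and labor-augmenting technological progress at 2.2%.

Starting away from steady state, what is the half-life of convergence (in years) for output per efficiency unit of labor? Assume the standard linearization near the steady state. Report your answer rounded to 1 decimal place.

about 8.7 years

Near the steady state the convergence rate is λ = (1 − α)(n + g + δ).
λ = (1 − 0.42) × 0.137 = 0.58 × 0.137 = 0.07946
Half-life = ln 2 / λ = 0.6931 / 0.07946 ≈ 8.72 years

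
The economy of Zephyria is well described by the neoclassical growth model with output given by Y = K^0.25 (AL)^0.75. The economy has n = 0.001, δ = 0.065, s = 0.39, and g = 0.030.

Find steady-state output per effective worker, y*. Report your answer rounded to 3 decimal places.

Steady state requires s·f(k) = (n + g + δ)·k, i.e. s·k^α = (n + g + δ)·k.
Rearranging, k^(1−α) = s / (n + g + δ).
k^0.75 = 0.39 / (0.001 + 0.030 + 0.065) = 0.39 / 0.096 = 4.0625
k* = 4.0625^(1/0.75) ≈ 6.4822
y* = (k*)^α = 6.4822^0.25 ≈ 1.5956

y* = 1.596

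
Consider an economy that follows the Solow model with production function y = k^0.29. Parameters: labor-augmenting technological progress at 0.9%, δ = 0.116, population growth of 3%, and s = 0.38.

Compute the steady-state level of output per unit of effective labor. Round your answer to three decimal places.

y* = 1.442

Steady state requires s·f(k) = (n + g + δ)·k, i.e. s·k^α = (n + g + δ)·k.
Rearranging, k^(1−α) = s / (n + g + δ).
k^0.71 = 0.38 / (0.030 + 0.009 + 0.116) = 0.38 / 0.155 = 2.4516
k* = 2.4516^(1/0.71) ≈ 3.5361
y* = (k*)^α = 3.5361^0.29 ≈ 1.4424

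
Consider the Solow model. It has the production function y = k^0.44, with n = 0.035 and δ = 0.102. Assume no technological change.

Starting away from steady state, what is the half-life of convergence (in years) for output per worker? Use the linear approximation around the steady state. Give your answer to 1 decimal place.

Near the steady state the convergence rate is λ = (1 − α)(n + δ).
λ = (1 − 0.44) × 0.137 = 0.56 × 0.137 = 0.07672
Half-life = ln 2 / λ = 0.6931 / 0.07672 ≈ 9.03 years

half-life ≈ 9.0 years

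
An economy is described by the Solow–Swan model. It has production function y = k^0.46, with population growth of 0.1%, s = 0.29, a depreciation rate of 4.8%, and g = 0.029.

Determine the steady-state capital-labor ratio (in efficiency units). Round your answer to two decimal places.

k* = 11.38

Steady state requires s·f(k) = (n + g + δ)·k, i.e. s·k^α = (n + g + δ)·k.
Rearranging, k^(1−α) = s / (n + g + δ).
k^0.54 = 0.29 / (0.001 + 0.029 + 0.048) = 0.29 / 0.078 = 3.7179
k* = 3.7179^(1/0.54) ≈ 11.3791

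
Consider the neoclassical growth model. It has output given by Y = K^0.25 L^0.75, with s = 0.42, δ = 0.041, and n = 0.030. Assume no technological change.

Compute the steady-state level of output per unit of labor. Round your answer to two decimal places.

y* ≈ 1.81

In steady state, investment equals break-even investment: s·k^α = (n + δ)·k.
Rearranging, k^(1−α) = s / (n + δ).
k^0.75 = 0.42 / (0.030 + 0.041) = 0.42 / 0.071 = 5.9155
k* = 5.9155^(1/0.75) ≈ 10.6985
y* = (k*)^α = 10.6985^0.25 ≈ 1.8086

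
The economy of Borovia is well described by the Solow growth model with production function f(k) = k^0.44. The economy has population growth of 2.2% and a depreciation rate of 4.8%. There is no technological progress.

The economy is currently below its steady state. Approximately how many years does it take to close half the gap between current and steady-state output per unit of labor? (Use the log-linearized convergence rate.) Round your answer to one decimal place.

Near the steady state the convergence rate is λ = (1 − α)(n + δ).
λ = (1 − 0.44) × 0.070 = 0.56 × 0.070 = 0.0392
Half-life = ln 2 / λ = 0.6931 / 0.0392 ≈ 17.68 years

about 17.7 years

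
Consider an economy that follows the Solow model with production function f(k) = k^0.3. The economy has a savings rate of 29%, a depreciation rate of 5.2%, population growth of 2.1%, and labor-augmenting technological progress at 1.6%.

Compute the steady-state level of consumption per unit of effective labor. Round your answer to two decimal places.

At the steady state, Δk = 0, so s·k^α = (n + g + δ)·k.
Rearranging, k^(1−α) = s / (n + g + δ).
k^0.7 = 0.29 / (0.021 + 0.016 + 0.052) = 0.29 / 0.089 = 3.2584
k* = 3.2584^(1/0.7) ≈ 5.4058
y* = (k*)^α = 5.4058^0.3 ≈ 1.6590
c* = (1 − s)·y* = (1 − 0.29) × 1.6590 ≈ 1.1779

c* = 1.18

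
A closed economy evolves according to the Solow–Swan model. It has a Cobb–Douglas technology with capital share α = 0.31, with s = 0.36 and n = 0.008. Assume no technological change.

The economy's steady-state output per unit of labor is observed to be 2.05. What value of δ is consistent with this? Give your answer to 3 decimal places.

Steady state requires s·f(k) = (n + δ)·k, i.e. s·k^α = (n + δ)·k.
Since y* = [s/(n + δ)]^(α/(1−α)), we have s/(n + δ) = (y*)^((1−α)/α) = 2.05^2.2258 = 4.9420.
Therefore n + δ = s / 4.9420 = 0.36 / 4.9420 = 0.0728, so δ = 0.0728 − 0.008 = 0.0648.

δ ≈ 0.065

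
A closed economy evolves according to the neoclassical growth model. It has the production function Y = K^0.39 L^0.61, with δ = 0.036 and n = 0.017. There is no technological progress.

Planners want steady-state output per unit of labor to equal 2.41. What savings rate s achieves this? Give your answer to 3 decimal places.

In steady state, investment equals break-even investment: s·k^α = (n + δ)·k.
Since y* = [s/(n + δ)]^(α/(1−α)), we have s/(n + δ) = (y*)^((1−α)/α) = 2.41^1.5641 = 3.9583.
Therefore s = 3.9583 × (n + δ) = 3.9583 × 0.053 = 0.2098.

s ≈ 0.210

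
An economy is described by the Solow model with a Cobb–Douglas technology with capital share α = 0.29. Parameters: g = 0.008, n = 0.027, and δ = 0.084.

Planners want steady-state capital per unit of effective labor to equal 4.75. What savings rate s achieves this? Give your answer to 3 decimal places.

s ≈ 0.360

In steady state, investment equals break-even investment: s·k^α = (n + g + δ)·k.
So s / (n + g + δ) = (k*)^(1−α) = 4.75^0.71 = 3.0231.
Therefore s = 3.0231 × (n + g + δ) = 3.0231 × 0.119 = 0.3597.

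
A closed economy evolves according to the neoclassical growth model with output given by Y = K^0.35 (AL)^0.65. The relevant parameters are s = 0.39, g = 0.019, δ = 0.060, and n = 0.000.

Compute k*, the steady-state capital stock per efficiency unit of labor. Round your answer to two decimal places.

In steady state, investment equals break-even investment: s·k^α = (n + g + δ)·k.
Dividing both sides by k: k^(1−α) = s / (n + g + δ).
k^0.65 = 0.39 / (0.000 + 0.019 + 0.060) = 0.39 / 0.079 = 4.9367
k* = 4.9367^(1/0.65) ≈ 11.6634

k* = 11.66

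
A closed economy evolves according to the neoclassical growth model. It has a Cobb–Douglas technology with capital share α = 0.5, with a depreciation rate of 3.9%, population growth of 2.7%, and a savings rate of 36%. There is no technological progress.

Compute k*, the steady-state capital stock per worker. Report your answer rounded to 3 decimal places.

k* ≈ 29.752

Steady state requires s·f(k) = (n + δ)·k, i.e. s·k^α = (n + δ)·k.
Dividing both sides by k: k^(1−α) = s / (n + δ).
k^0.5 = 0.36 / (0.027 + 0.039) = 0.36 / 0.066 = 5.4545
k* = 5.4545^(1/0.5) ≈ 29.7516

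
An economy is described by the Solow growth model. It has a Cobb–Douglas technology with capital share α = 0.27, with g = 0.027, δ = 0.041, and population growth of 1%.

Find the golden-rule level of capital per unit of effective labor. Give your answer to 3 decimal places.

The golden rule sets f'(k) = n + g + δ, i.e. α·k^(α−1) = n + g + δ.
So k^(1−α) = α / (n + g + δ) = 0.27 / 0.078 = 3.4615.
k_gold = 3.4615^(1/0.73) ≈ 5.4792

k_gold ≈ 5.479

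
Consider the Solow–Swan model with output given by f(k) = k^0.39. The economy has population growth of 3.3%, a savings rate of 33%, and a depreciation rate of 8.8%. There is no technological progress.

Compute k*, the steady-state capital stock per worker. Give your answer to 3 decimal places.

k* = 5.180

Steady state requires s·f(k) = (n + δ)·k, i.e. s·k^α = (n + δ)·k.
Rearranging, k^(1−α) = s / (n + δ).
k^0.61 = 0.33 / (0.033 + 0.088) = 0.33 / 0.121 = 2.7273
k* = 2.7273^(1/0.61) ≈ 5.1798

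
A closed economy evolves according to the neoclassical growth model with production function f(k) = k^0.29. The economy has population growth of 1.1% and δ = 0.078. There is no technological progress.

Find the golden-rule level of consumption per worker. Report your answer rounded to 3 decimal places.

c_gold ≈ 1.150

At the golden rule, f'(k) = n + δ, so α·k^(α−1) = n + δ and k_gold = (α/(n + δ))^(1/(1−α)).
k_gold = (0.29/0.089)^(1/0.71) = 3.2584^1.4085 ≈ 5.2792
c_gold = f(k_gold) − (n + δ)·k_gold = 1.6201 − 0.089×5.2792 ≈ 1.1503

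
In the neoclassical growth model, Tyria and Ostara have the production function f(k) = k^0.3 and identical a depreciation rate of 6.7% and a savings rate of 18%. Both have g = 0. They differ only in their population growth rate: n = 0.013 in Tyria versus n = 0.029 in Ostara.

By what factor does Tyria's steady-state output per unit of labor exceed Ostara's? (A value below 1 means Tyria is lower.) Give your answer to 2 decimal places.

ratio ≈ 1.08

Steady-state y* = [s/(n + δ)]^(α/(1−α)), so the ratio is [ (s_T/(n + δ)_T) / (s_O/(n + δ)_O) ]^0.4286.
s_T/(n + δ)_T = 0.18/0.080 = 2.2500; s_O/(n + δ)_O = 0.18/0.096 = 1.8750.
Ratio = (2.2500/1.8750)^0.4286 = 1.2000^0.4286 ≈ 1.0813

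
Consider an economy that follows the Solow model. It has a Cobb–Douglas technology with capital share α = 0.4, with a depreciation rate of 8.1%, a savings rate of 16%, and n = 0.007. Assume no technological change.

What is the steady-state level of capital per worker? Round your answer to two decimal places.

In steady state, investment equals break-even investment: s·k^α = (n + δ)·k.
Dividing both sides by k: k^(1−α) = s / (n + δ).
k^0.6 = 0.16 / (0.007 + 0.081) = 0.16 / 0.088 = 1.8182
k* = 1.8182^(1/0.6) ≈ 2.7085

k* ≈ 2.71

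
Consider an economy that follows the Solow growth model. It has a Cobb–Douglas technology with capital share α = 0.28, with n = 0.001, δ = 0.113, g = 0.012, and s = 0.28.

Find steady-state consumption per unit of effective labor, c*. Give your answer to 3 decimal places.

Steady state requires s·f(k) = (n + g + δ)·k, i.e. s·k^α = (n + g + δ)·k.
Dividing both sides by k: k^(1−α) = s / (n + g + δ).
k^0.72 = 0.28 / (0.001 + 0.012 + 0.113) = 0.28 / 0.126 = 2.2222
k* = 2.2222^(1/0.72) ≈ 3.0314
y* = (k*)^α = 3.0314^0.28 ≈ 1.3641
c* = (1 − s)·y* = (1 − 0.28) × 1.3641 ≈ 0.9822

c* = 0.982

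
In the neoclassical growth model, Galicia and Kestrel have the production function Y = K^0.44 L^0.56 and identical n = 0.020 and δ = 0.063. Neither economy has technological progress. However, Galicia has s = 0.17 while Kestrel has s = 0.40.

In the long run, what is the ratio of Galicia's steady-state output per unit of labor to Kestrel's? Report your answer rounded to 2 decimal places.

Steady-state y* = [s/(n + δ)]^(α/(1−α)), so the ratio is [ (s_G/(n + δ)_G) / (s_K/(n + δ)_K) ]^0.7857.
s_G/(n + δ)_G = 0.17/0.083 = 2.0482; s_K/(n + δ)_K = 0.40/0.083 = 4.8193.
Ratio = (2.0482/4.8193)^0.7857 = 0.4250^0.7857 ≈ 0.5105

ratio ≈ 0.51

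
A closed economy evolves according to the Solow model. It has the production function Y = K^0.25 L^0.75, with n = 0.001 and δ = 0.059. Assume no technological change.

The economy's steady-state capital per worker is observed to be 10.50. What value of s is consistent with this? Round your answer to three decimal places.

s ≈ 0.350

Steady state requires s·f(k) = (n + δ)·k, i.e. s·k^α = (n + δ)·k.
So s / (n + δ) = (k*)^(1−α) = 10.50^0.75 = 5.8330.
Therefore s = 5.8330 × (n + δ) = 5.8330 × 0.060 = 0.3500.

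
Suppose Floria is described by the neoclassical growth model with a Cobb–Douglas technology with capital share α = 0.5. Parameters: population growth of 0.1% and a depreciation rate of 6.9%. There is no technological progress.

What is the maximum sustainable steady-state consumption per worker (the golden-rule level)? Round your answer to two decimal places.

c_gold ≈ 3.57

At the golden rule, f'(k) = n + δ, so α·k^(α−1) = n + δ and k_gold = (α/(n + δ))^(1/(1−α)).
k_gold = (0.5/0.070)^(1/0.5) = 7.1429^2 ≈ 51.0210
c_gold = f(k_gold) − (n + δ)·k_gold = 7.1429 − 0.070×51.0210 ≈ 3.5714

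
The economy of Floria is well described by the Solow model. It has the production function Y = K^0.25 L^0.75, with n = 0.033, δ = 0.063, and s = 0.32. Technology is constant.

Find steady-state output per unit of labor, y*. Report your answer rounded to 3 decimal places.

At the steady state, Δk = 0, so s·k^α = (n + δ)·k.
Dividing both sides by k: k^(1−α) = s / (n + δ).
k^0.75 = 0.32 / (0.033 + 0.063) = 0.32 / 0.096 = 3.3333
k* = 3.3333^(1/0.75) ≈ 4.9793
y* = (k*)^α = 4.9793^0.25 ≈ 1.4938

y* ≈ 1.494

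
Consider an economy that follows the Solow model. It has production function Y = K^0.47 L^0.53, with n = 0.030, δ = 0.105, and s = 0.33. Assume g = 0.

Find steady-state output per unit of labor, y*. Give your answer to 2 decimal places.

y* ≈ 2.21

Steady state requires s·f(k) = (n + δ)·k, i.e. s·k^α = (n + δ)·k.
Rearranging, k^(1−α) = s / (n + δ).
k^0.53 = 0.33 / (0.030 + 0.105) = 0.33 / 0.135 = 2.4444
k* = 2.4444^(1/0.53) ≈ 5.4001
y* = (k*)^α = 5.4001^0.47 ≈ 2.2092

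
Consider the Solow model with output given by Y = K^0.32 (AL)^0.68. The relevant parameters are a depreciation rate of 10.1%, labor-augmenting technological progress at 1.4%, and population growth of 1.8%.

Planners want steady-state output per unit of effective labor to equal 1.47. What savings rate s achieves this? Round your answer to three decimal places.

Steady state requires s·f(k) = (n + g + δ)·k, i.e. s·k^α = (n + g + δ)·k.
Since y* = [s/(n + g + δ)]^(α/(1−α)), we have s/(n + g + δ) = (y*)^((1−α)/α) = 1.47^2.125 = 2.2675.
Therefore s = 2.2675 × (n + g + δ) = 2.2675 × 0.133 = 0.3016.

s ≈ 0.302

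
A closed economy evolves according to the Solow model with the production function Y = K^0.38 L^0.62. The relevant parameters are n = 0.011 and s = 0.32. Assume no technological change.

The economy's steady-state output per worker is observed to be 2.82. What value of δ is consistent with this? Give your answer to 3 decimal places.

δ ≈ 0.048

At the steady state, Δk = 0, so s·k^α = (n + δ)·k.
Since y* = [s/(n + δ)]^(α/(1−α)), we have s/(n + δ) = (y*)^((1−α)/α) = 2.82^1.6316 = 5.4278.
Therefore n + δ = s / 5.4278 = 0.32 / 5.4278 = 0.0590, so δ = 0.0590 − 0.011 = 0.0480.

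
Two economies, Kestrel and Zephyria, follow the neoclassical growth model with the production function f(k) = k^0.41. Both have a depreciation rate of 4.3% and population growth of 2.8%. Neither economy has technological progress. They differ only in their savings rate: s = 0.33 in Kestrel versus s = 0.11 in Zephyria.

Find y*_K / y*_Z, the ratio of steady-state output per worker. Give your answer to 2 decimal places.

Steady-state y* = [s/(n + δ)]^(α/(1−α)), so the ratio is [ (s_K/(n + δ)_K) / (s_Z/(n + δ)_Z) ]^0.6949.
s_K/(n + δ)_K = 0.33/0.071 = 4.6479; s_Z/(n + δ)_Z = 0.11/0.071 = 1.5493.
Ratio = (4.6479/1.5493)^0.6949 = 3.0000^0.6949 ≈ 2.1456

y*_K / y*_Z ≈ 2.15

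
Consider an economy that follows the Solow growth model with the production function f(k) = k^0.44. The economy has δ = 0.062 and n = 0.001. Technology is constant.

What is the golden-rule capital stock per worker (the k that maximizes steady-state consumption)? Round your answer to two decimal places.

k_gold ≈ 32.16

The golden rule sets f'(k) = n + δ, i.e. α·k^(α−1) = n + δ.
So k^(1−α) = α / (n + δ) = 0.44 / 0.063 = 6.9841.
k_gold = 6.9841^(1/0.56) ≈ 32.1618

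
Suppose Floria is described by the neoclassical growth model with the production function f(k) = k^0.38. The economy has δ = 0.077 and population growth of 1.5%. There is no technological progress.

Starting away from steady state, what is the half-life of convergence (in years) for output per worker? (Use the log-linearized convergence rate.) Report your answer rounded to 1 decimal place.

about 12.2 years

Near the steady state the convergence rate is λ = (1 − α)(n + δ).
λ = (1 − 0.38) × 0.092 = 0.62 × 0.092 = 0.05704
Half-life = ln 2 / λ = 0.6931 / 0.05704 ≈ 12.15 years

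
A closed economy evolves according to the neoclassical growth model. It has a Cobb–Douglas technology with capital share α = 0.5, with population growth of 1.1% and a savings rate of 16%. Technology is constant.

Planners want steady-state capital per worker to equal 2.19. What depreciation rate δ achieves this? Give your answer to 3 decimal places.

In steady state, investment equals break-even investment: s·k^α = (n + δ)·k.
So s / (n + δ) = (k*)^(1−α) = 2.19^0.5 = 1.4799.
Therefore n + δ = s / 1.4799 = 0.16 / 1.4799 = 0.1081, so δ = 0.1081 − 0.011 = 0.0971.

δ ≈ 0.097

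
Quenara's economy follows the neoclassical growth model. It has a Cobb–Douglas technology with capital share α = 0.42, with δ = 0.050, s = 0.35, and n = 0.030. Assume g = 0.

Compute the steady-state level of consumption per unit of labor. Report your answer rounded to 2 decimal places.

c* ≈ 1.89

At the steady state, Δk = 0, so s·k^α = (n + δ)·k.
Dividing both sides by k: k^(1−α) = s / (n + δ).
k^0.58 = 0.35 / (0.030 + 0.050) = 0.35 / 0.080 = 4.3750
k* = 4.3750^(1/0.58) ≈ 12.7390
y* = (k*)^α = 12.7390^0.42 ≈ 2.9118
c* = (1 − s)·y* = (1 − 0.35) × 2.9118 ≈ 1.8927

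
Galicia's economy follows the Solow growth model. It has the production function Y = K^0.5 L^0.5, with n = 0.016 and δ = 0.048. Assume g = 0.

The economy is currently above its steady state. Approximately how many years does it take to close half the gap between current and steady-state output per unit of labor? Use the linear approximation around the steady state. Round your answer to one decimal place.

t_½ ≈ 21.7 years

Near the steady state the convergence rate is λ = (1 − α)(n + δ).
λ = (1 − 0.5) × 0.064 = 0.5 × 0.064 = 0.0320
Half-life = ln 2 / λ = 0.6931 / 0.0320 ≈ 21.66 years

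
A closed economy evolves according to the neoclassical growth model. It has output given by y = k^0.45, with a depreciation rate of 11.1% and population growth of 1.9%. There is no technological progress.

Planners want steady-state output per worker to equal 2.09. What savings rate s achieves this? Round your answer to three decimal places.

Steady state requires s·f(k) = (n + δ)·k, i.e. s·k^α = (n + δ)·k.
Since y* = [s/(n + δ)]^(α/(1−α)), we have s/(n + δ) = (y*)^((1−α)/α) = 2.09^1.2222 = 2.4620.
Therefore s = 2.4620 × (n + δ) = 2.4620 × 0.130 = 0.3201.

s ≈ 0.320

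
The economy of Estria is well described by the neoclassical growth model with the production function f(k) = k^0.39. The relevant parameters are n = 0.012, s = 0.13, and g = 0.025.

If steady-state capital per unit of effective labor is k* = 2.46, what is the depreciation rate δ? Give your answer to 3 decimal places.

Steady state requires s·f(k) = (n + g + δ)·k, i.e. s·k^α = (n + g + δ)·k.
So s / (n + g + δ) = (k*)^(1−α) = 2.46^0.61 = 1.7317.
Therefore n + g + δ = s / 1.7317 = 0.13 / 1.7317 = 0.0751, so δ = 0.0751 − 0.037 = 0.0381.

δ ≈ 0.038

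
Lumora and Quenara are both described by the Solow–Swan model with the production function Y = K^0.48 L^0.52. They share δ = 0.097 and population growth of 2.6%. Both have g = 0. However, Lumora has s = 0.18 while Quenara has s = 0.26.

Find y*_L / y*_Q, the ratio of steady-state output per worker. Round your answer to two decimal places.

Steady-state y* = [s/(n + δ)]^(α/(1−α)), so the ratio is [ (s_L/(n + δ)_L) / (s_Q/(n + δ)_Q) ]^0.9231.
s_L/(n + δ)_L = 0.18/0.123 = 1.4634; s_Q/(n + δ)_Q = 0.26/0.123 = 2.1138.
Ratio = (1.4634/2.1138)^0.9231 = 0.6923^0.9231 ≈ 0.7122

ratio ≈ 0.71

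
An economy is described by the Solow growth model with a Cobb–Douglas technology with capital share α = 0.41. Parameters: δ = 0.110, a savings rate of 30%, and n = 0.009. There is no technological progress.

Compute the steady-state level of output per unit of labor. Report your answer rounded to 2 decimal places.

Steady state requires s·f(k) = (n + δ)·k, i.e. s·k^α = (n + δ)·k.
Dividing both sides by k: k^(1−α) = s / (n + δ).
k^0.59 = 0.30 / (0.009 + 0.110) = 0.30 / 0.119 = 2.5210
k* = 2.5210^(1/0.59) ≈ 4.7933
y* = (k*)^α = 4.7933^0.41 ≈ 1.9013

y* = 1.90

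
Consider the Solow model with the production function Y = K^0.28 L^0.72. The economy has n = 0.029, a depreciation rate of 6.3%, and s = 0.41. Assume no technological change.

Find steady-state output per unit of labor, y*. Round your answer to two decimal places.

Steady state requires s·f(k) = (n + δ)·k, i.e. s·k^α = (n + δ)·k.
Rearranging, k^(1−α) = s / (n + δ).
k^0.72 = 0.41 / (0.029 + 0.063) = 0.41 / 0.092 = 4.4565
k* = 4.4565^(1/0.72) ≈ 7.9686
y* = (k*)^α = 7.9686^0.28 ≈ 1.7881

y* = 1.79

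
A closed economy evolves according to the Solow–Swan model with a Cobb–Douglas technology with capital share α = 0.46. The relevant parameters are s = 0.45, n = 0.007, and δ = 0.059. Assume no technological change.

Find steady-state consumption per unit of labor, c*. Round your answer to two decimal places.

In steady state, investment equals break-even investment: s·k^α = (n + δ)·k.
Dividing both sides by k: k^(1−α) = s / (n + δ).
k^0.54 = 0.45 / (0.007 + 0.059) = 0.45 / 0.066 = 6.8182
k* = 6.8182^(1/0.54) ≈ 34.9811
y* = (k*)^α = 34.9811^0.46 ≈ 5.1305
c* = (1 − s)·y* = (1 − 0.45) × 5.1305 ≈ 2.8218

c* = 2.82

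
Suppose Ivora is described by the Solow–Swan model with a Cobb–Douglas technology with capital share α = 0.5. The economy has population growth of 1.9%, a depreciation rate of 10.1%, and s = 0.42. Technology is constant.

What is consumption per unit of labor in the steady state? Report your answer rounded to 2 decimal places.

c* ≈ 2.03

In steady state, investment equals break-even investment: s·k^α = (n + δ)·k.
Dividing both sides by k: k^(1−α) = s / (n + δ).
k^0.5 = 0.42 / (0.019 + 0.101) = 0.42 / 0.120 = 3.5000
k* = 3.5000^(1/0.5) ≈ 12.2500
y* = (k*)^α = 12.2500^0.5 ≈ 3.5000
c* = (1 − s)·y* = (1 − 0.42) × 3.5000 ≈ 2.0300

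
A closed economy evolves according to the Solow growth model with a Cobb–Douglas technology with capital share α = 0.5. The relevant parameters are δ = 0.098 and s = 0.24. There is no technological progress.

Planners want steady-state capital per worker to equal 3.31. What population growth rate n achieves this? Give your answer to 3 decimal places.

n ≈ 0.034

In steady state, investment equals break-even investment: s·k^α = (n + δ)·k.
So s / (n + δ) = (k*)^(1−α) = 3.31^0.5 = 1.8193.
Therefore n + δ = s / 1.8193 = 0.24 / 1.8193 = 0.1319, so n = 0.1319 − 0.098 = 0.0339.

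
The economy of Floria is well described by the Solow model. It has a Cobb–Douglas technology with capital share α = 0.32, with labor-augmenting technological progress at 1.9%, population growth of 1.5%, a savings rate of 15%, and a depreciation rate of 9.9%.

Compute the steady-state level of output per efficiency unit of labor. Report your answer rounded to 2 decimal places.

y* = 1.06

Steady state requires s·f(k) = (n + g + δ)·k, i.e. s·k^α = (n + g + δ)·k.
Dividing both sides by k: k^(1−α) = s / (n + g + δ).
k^0.68 = 0.15 / (0.015 + 0.019 + 0.099) = 0.15 / 0.133 = 1.1278
k* = 1.1278^(1/0.68) ≈ 1.1935
y* = (k*)^α = 1.1935^0.32 ≈ 1.0582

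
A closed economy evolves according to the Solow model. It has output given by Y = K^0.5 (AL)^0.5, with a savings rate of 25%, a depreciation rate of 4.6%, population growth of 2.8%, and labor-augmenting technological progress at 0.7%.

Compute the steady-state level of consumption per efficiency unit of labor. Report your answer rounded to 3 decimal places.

In steady state, investment equals break-even investment: s·k^α = (n + g + δ)·k.
Rearranging, k^(1−α) = s / (n + g + δ).
k^0.5 = 0.25 / (0.028 + 0.007 + 0.046) = 0.25 / 0.081 = 3.0864
k* = 3.0864^(1/0.5) ≈ 9.5259
y* = (k*)^α = 9.5259^0.5 ≈ 3.0864
c* = (1 − s)·y* = (1 − 0.25) × 3.0864 ≈ 2.3148

c* ≈ 2.315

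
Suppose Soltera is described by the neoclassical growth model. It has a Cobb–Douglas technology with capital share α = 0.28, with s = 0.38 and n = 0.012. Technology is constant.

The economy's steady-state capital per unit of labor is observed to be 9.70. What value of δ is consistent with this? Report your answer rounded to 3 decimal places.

δ ≈ 0.062

At the steady state, Δk = 0, so s·k^α = (n + δ)·k.
So s / (n + δ) = (k*)^(1−α) = 9.70^0.72 = 5.1342.
Therefore n + δ = s / 5.1342 = 0.38 / 5.1342 = 0.0740, so δ = 0.0740 − 0.012 = 0.0620.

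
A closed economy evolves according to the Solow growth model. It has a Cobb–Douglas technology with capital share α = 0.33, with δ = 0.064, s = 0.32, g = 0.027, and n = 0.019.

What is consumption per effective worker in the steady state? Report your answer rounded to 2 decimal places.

c* = 1.15

At the steady state, Δk = 0, so s·k^α = (n + g + δ)·k.
Dividing both sides by k: k^(1−α) = s / (n + g + δ).
k^0.67 = 0.32 / (0.019 + 0.027 + 0.064) = 0.32 / 0.110 = 2.9091
k* = 2.9091^(1/0.67) ≈ 4.9224
y* = (k*)^α = 4.9224^0.33 ≈ 1.6921
c* = (1 − s)·y* = (1 − 0.32) × 1.6921 ≈ 1.1506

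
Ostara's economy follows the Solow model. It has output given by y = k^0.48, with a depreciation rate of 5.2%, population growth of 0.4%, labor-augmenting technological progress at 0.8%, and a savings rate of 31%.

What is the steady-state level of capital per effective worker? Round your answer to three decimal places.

In steady state, investment equals break-even investment: s·k^α = (n + g + δ)·k.
Rearranging, k^(1−α) = s / (n + g + δ).
k^0.52 = 0.31 / (0.004 + 0.008 + 0.052) = 0.31 / 0.064 = 4.8438
k* = 4.8438^(1/0.52) ≈ 20.7810

k* ≈ 20.781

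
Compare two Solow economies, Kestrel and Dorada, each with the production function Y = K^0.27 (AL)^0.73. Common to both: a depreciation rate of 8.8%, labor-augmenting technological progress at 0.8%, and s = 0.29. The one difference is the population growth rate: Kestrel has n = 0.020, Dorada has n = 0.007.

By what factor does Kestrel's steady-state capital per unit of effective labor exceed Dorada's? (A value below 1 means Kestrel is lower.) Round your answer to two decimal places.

k*_K / k*_D ≈ 0.85

Steady-state k* = [s/(n + g + δ)]^(1/(1−α)), so the ratio is [ (s_K/(n + g + δ)_K) / (s_D/(n + g + δ)_D) ]^1.3699.
s_K/(n + g + δ)_K = 0.29/0.116 = 2.5000; s_D/(n + g + δ)_D = 0.29/0.103 = 2.8155.
Ratio = (2.5000/2.8155)^1.3699 = 0.8879^1.3699 ≈ 0.8497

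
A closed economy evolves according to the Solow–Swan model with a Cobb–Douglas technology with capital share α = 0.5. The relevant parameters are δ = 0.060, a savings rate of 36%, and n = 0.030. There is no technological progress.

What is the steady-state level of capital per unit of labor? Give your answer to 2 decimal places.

k* ≈ 16.00

In steady state, investment equals break-even investment: s·k^α = (n + δ)·k.
Dividing both sides by k: k^(1−α) = s / (n + δ).
k^0.5 = 0.36 / (0.030 + 0.060) = 0.36 / 0.090 = 4.0000
k* = 4.0000^(1/0.5) ≈ 16.0000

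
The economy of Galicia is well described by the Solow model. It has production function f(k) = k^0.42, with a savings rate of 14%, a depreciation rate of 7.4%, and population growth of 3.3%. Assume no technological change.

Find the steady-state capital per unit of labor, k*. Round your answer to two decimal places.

Steady state requires s·f(k) = (n + δ)·k, i.e. s·k^α = (n + δ)·k.
Rearranging, k^(1−α) = s / (n + δ).
k^0.58 = 0.14 / (0.033 + 0.074) = 0.14 / 0.107 = 1.3084
k* = 1.3084^(1/0.58) ≈ 1.5896

k* ≈ 1.59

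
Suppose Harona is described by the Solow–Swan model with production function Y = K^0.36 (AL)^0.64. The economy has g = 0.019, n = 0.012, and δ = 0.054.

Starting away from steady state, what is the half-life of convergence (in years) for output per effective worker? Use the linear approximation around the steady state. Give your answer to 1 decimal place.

Near the steady state the convergence rate is λ = (1 − α)(n + g + δ).
λ = (1 − 0.36) × 0.085 = 0.64 × 0.085 = 0.0544
Half-life = ln 2 / λ = 0.6931 / 0.0544 ≈ 12.74 years

half-life ≈ 12.7 years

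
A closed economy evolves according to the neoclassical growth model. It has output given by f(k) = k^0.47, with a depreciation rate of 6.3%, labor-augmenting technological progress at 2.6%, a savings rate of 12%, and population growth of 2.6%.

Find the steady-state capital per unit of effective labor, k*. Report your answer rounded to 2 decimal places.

At the steady state, Δk = 0, so s·k^α = (n + g + δ)·k.
Rearranging, k^(1−α) = s / (n + g + δ).
k^0.53 = 0.12 / (0.026 + 0.026 + 0.063) = 0.12 / 0.115 = 1.0435
k* = 1.0435^(1/0.53) ≈ 1.0837

k* ≈ 1.08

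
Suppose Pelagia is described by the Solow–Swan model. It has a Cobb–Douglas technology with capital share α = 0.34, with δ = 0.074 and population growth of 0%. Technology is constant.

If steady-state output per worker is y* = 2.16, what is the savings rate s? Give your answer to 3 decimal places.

At the steady state, Δk = 0, so s·k^α = (n + δ)·k.
Since y* = [s/(n + δ)]^(α/(1−α)), we have s/(n + δ) = (y*)^((1−α)/α) = 2.16^1.9412 = 4.4590.
Therefore s = 4.4590 × (n + δ) = 4.4590 × 0.074 = 0.3300.

s ≈ 0.330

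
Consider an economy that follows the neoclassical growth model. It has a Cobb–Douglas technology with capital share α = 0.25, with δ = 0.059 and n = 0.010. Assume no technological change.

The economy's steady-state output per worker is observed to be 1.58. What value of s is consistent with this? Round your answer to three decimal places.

s ≈ 0.272

In steady state, investment equals break-even investment: s·k^α = (n + δ)·k.
Since y* = [s/(n + δ)]^(α/(1−α)), we have s/(n + δ) = (y*)^((1−α)/α) = 1.58^3 = 3.9443.
Therefore s = 3.9443 × (n + δ) = 3.9443 × 0.069 = 0.2722.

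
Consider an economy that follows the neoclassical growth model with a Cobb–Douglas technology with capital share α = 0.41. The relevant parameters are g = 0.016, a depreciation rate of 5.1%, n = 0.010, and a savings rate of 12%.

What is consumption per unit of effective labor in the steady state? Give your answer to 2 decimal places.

c* ≈ 1.20

In steady state, investment equals break-even investment: s·k^α = (n + g + δ)·k.
Rearranging, k^(1−α) = s / (n + g + δ).
k^0.59 = 0.12 / (0.010 + 0.016 + 0.051) = 0.12 / 0.077 = 1.5584
k* = 1.5584^(1/0.59) ≈ 2.1212
y* = (k*)^α = 2.1212^0.41 ≈ 1.3611
c* = (1 − s)·y* = (1 − 0.12) × 1.3611 ≈ 1.1978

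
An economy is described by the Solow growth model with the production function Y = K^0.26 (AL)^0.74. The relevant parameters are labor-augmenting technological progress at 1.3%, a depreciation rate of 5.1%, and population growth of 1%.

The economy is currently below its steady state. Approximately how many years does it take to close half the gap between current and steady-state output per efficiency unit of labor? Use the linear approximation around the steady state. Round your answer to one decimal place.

Near the steady state the convergence rate is λ = (1 − α)(n + g + δ).
λ = (1 − 0.26) × 0.074 = 0.74 × 0.074 = 0.05476
Half-life = ln 2 / λ = 0.6931 / 0.05476 ≈ 12.66 years

half-life ≈ 12.7 years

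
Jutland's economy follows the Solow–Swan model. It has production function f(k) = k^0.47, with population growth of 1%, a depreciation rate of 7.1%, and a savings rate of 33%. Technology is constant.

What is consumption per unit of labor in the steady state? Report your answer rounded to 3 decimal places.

Steady state requires s·f(k) = (n + δ)·k, i.e. s·k^α = (n + δ)·k.
Rearranging, k^(1−α) = s / (n + δ).
k^0.53 = 0.33 / (0.010 + 0.071) = 0.33 / 0.081 = 4.0741
k* = 4.0741^(1/0.53) ≈ 14.1580
y* = (k*)^α = 14.1580^0.47 ≈ 3.4751
c* = (1 − s)·y* = (1 − 0.33) × 3.4751 ≈ 2.3283

c* ≈ 2.328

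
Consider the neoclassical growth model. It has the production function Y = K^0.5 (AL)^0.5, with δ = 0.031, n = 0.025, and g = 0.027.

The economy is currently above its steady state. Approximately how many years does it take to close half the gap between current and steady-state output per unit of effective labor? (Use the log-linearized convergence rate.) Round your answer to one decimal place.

t_½ ≈ 16.7 years

Near the steady state the convergence rate is λ = (1 − α)(n + g + δ).
λ = (1 − 0.5) × 0.083 = 0.5 × 0.083 = 0.0415
Half-life = ln 2 / λ = 0.6931 / 0.0415 ≈ 16.70 years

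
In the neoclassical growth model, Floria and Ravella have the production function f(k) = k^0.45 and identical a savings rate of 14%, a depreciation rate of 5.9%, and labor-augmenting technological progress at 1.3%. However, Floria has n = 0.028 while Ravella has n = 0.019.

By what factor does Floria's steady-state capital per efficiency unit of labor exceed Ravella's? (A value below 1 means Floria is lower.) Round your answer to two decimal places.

Steady-state k* = [s/(n + g + δ)]^(1/(1−α)), so the ratio is [ (s_F/(n + g + δ)_F) / (s_R/(n + g + δ)_R) ]^1.8182.
s_F/(n + g + δ)_F = 0.14/0.100 = 1.4000; s_R/(n + g + δ)_R = 0.14/0.091 = 1.5385.
Ratio = (1.4000/1.5385)^1.8182 = 0.9100^1.8182 ≈ 0.8424

k*_F / k*_R ≈ 0.84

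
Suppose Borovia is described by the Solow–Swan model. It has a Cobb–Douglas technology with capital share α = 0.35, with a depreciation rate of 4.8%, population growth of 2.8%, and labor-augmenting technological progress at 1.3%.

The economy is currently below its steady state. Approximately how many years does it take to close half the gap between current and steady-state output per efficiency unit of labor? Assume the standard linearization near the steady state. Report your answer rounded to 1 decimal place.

t_½ ≈ 12.0 years

Near the steady state the convergence rate is λ = (1 − α)(n + g + δ).
λ = (1 − 0.35) × 0.089 = 0.65 × 0.089 = 0.05785
Half-life = ln 2 / λ = 0.6931 / 0.05785 ≈ 11.98 years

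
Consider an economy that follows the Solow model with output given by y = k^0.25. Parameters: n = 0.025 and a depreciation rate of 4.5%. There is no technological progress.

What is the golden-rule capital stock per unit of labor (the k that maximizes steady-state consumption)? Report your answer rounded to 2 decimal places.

The golden rule sets f'(k) = n + δ, i.e. α·k^(α−1) = n + δ.
So k^(1−α) = α / (n + δ) = 0.25 / 0.070 = 3.5714.
k_gold = 3.5714^(1/0.75) ≈ 5.4591

k_gold ≈ 5.46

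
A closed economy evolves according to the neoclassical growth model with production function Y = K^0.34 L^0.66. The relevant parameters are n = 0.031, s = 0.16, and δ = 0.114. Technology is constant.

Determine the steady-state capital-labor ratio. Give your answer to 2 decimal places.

k* = 1.16

In steady state, investment equals break-even investment: s·k^α = (n + δ)·k.
Dividing both sides by k: k^(1−α) = s / (n + δ).
k^0.66 = 0.16 / (0.031 + 0.114) = 0.16 / 0.145 = 1.1034
k* = 1.1034^(1/0.66) ≈ 1.1608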